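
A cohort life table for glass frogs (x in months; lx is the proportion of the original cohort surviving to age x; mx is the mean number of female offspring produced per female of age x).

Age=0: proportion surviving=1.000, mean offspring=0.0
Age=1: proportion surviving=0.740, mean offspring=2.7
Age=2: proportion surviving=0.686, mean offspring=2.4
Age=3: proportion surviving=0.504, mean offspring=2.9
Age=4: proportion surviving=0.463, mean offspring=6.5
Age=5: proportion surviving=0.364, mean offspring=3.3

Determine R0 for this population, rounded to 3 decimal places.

lx·mx by age: 0, 1.998, 1.6464, 1.4616, 3.0095, 1.2012
R0 = Σ lx·mx = 9.3167 → 9.317

9.317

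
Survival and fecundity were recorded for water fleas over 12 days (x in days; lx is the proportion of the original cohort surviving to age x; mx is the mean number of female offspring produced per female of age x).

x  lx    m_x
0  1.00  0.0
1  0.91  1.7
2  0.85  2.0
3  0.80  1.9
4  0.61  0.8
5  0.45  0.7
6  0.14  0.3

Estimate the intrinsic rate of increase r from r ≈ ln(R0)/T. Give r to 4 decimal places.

R0 = Σ lx·mx = 0 + 1.547 + 1.7 + 1.52 + 0.488 + 0.315 + 0.042 = 5.612
Σ x·lx·mx = 13.286; T = 13.286/5.612 = 2.36743…
r ≈ ln(R0)/T = ln(5.612)/2.36743… = 0.7286… → 0.7286

0.7286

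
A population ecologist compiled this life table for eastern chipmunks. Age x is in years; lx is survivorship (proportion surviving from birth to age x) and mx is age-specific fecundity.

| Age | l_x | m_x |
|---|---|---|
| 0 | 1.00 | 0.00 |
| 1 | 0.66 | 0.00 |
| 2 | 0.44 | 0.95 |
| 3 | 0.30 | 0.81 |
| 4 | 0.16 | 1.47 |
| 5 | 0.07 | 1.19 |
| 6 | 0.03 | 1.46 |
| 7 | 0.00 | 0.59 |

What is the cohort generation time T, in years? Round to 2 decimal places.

lx·mx: 0, 0, 0.418, 0.243, 0.2352, 0.0833, 0.0438, 0 → R0 = 1.0233
x·lx·mx: 0, 0, 0.836, 0.729, 0.9408, 0.4165, 0.2628, 0 → Σ = 3.1851
T = 3.1851 / 1.0233 = 3.112577… → 3.11

3.11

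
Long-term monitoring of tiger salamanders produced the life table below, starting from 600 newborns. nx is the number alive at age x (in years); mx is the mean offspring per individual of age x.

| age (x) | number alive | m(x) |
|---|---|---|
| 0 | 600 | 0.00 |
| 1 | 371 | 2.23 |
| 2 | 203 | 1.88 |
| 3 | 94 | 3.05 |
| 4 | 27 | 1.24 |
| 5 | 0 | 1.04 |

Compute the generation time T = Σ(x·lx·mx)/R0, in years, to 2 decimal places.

lx = nx/n0 = nx/600: 1, 0.61833…, 0.33833…, 0.15667…, 0.045, 0
lx·mx: 0, 1.378883…, 0.636067…, 0.477833…, 0.0558, 0 → R0 = 2.548583…
x·lx·mx: 0, 1.378883…, 1.272133…, 1.4335…, 0.2232, 0 → Σ = 4.307717…
T = 4.307717… / 2.548583… = 1.69024… → 1.69

1.69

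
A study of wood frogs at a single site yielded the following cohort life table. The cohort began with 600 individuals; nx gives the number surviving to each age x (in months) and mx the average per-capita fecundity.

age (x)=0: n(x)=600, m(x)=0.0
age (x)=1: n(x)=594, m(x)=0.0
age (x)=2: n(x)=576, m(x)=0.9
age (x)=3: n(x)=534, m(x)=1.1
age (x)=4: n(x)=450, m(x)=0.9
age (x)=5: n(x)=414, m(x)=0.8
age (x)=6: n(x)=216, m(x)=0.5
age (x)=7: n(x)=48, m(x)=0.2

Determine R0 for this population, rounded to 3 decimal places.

3.266

lx = nx/n0 = nx/600: 1, 0.99, 0.96, 0.89, 0.75, 0.69, 0.36, 0.08
lx·mx by age: 0, 0, 0.864, 0.979, 0.675, 0.552, 0.18, 0.016
R0 = Σ lx·mx = 3.266 → 3.266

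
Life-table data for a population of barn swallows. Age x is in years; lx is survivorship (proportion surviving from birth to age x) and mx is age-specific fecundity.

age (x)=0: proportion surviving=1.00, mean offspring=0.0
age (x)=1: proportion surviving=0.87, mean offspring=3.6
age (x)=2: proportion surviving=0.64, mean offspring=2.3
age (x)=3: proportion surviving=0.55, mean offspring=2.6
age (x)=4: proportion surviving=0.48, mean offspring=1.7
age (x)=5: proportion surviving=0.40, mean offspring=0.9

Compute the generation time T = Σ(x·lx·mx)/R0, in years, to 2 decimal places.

2.14

lx·mx: 0, 3.132, 1.472, 1.43, 0.816, 0.36 → R0 = 7.21
x·lx·mx: 0, 3.132, 2.944, 4.29, 3.264, 1.8 → Σ = 15.43
T = 15.43 / 7.21 = 2.140083… → 2.14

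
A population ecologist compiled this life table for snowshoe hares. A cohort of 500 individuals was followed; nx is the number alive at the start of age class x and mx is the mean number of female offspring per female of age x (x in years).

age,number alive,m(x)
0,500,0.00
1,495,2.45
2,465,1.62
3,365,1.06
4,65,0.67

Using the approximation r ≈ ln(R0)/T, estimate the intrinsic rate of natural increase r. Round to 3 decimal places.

0.926

lx = nx/n0 = nx/500: 1, 0.99, 0.93, 0.73, 0.13
R0 = Σ lx·mx = 0 + 2.4255 + 1.5066 + 0.7738 + 0.0871 = 4.793
Σ x·lx·mx = 8.1085; T = 8.1085/4.793 = 1.69174…
r ≈ ln(R0)/T = ln(4.793)/1.69174… = 0.92636… → 0.926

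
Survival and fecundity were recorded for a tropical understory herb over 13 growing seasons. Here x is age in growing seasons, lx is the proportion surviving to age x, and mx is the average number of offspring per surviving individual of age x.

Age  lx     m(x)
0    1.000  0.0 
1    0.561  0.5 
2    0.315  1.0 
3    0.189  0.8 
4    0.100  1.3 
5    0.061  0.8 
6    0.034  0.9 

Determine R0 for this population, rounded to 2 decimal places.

0.96

lx·mx by age: 0, 0.2805, 0.315, 0.1512, 0.13, 0.0488, 0.0306
R0 = Σ lx·mx = 0.9561 → 0.96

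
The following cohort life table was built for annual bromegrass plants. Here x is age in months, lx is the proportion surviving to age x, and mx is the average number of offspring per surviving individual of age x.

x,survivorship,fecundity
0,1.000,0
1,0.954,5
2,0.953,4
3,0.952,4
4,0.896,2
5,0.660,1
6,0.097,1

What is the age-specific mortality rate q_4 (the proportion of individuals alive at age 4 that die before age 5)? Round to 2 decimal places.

q_4 = (l_4 − l_5) / l_4 = (0.896 − 0.66) / 0.896
     = 0.236 / 0.896 = 0.263393… → 0.26

0.26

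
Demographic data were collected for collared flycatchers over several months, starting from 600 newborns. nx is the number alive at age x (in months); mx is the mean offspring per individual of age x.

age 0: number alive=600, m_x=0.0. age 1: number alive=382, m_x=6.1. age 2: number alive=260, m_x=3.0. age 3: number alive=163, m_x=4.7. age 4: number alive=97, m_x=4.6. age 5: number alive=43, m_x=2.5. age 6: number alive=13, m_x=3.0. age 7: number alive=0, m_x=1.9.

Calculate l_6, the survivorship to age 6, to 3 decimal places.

0.022

l_6 = n_6/n_0 = 13/600 = 0.021667… → 0.022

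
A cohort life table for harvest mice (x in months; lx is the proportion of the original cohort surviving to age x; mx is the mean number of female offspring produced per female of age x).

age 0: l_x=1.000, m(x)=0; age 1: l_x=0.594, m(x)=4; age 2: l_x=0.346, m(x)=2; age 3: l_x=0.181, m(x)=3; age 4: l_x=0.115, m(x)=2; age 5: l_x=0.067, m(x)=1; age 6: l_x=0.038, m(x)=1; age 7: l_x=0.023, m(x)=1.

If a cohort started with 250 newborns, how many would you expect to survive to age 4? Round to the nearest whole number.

29

Expected survivors = N0 · l_4 = 250 × 0.115 = 28.75 → 29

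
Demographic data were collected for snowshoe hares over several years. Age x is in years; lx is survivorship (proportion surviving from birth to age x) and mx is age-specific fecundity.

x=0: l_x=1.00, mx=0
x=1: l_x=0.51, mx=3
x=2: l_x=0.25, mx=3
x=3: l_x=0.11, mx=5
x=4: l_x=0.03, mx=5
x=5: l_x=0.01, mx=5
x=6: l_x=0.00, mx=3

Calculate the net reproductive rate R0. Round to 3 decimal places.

lx·mx by age: 0, 1.53, 0.75, 0.55, 0.15, 0.05, 0
R0 = Σ lx·mx = 3.03 → 3.030

3.030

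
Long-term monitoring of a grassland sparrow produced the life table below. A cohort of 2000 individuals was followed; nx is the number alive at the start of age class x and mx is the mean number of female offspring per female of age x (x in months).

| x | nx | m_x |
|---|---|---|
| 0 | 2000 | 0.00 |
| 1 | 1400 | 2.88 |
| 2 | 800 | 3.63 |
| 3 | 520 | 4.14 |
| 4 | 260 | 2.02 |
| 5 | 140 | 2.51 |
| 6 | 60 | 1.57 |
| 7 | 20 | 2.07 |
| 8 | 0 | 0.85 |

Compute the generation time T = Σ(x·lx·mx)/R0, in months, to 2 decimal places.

2.08

lx = nx/n0 = nx/2000: 1, 0.7, 0.4, 0.26, 0.13, 0.07, 0.03, 0.01, 0
lx·mx: 0, 2.016, 1.452, 1.0764, 0.2626, 0.1757, 0.0471, 0.0207, 0 → R0 = 5.0505
x·lx·mx: 0, 2.016, 2.904, 3.2292, 1.0504, 0.8785, 0.2826, 0.1449, 0 → Σ = 10.5056
T = 10.5056 / 5.0505 = 2.080111… → 2.08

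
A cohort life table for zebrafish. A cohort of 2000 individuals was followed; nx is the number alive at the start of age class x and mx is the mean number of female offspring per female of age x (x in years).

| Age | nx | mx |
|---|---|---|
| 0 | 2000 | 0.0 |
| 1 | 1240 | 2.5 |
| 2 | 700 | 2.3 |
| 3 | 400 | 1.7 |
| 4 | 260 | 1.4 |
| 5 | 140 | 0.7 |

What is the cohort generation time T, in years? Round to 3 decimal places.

1.761

lx = nx/n0 = nx/2000: 1, 0.62, 0.35, 0.2, 0.13, 0.07
lx·mx: 0, 1.55, 0.805, 0.34, 0.182, 0.049 → R0 = 2.926
x·lx·mx: 0, 1.55, 1.61, 1.02, 0.728, 0.245 → Σ = 5.153
T = 5.153 / 2.926 = 1.761107… → 1.761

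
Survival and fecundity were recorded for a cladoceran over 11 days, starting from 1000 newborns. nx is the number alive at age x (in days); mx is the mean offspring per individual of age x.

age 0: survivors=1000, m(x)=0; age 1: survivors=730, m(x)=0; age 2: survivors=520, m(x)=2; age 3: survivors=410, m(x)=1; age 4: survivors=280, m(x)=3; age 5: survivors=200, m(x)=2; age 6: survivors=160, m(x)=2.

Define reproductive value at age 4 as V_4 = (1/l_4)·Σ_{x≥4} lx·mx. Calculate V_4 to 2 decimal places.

lx = nx/n0 = nx/1000: 1, 0.73, 0.52, 0.41, 0.28, 0.2, 0.16
lx·mx for x ≥ 4: 0.84, 0.4, 0.32 → sum = 1.56
V_4 = 1.56 / l_4 = 1.56 / 0.28 = 5.571429… → 5.57

5.57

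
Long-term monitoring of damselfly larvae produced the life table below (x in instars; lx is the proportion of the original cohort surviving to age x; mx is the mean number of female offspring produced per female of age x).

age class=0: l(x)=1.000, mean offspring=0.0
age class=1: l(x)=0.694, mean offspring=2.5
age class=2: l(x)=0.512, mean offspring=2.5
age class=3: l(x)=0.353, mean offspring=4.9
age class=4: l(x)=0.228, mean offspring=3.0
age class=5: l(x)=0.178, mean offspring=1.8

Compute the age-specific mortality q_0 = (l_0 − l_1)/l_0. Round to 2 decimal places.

0.31

q_0 = (l_0 − l_1) / l_0 = (1 − 0.694) / 1
     = 0.306 / 1 = 0.306 → 0.31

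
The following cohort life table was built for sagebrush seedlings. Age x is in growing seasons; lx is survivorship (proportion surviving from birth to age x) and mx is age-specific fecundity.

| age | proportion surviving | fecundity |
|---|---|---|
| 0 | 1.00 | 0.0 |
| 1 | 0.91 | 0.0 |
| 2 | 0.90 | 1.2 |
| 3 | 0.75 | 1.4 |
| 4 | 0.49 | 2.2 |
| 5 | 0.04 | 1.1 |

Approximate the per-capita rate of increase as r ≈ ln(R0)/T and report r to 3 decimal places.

R0 = Σ lx·mx = 0 + 0 + 1.08 + 1.05 + 1.078 + 0.044 = 3.252
Σ x·lx·mx = 9.842; T = 9.842/3.252 = 3.02645…
r ≈ ln(R0)/T = ln(3.252)/3.02645… = 0.38966… → 0.390

0.390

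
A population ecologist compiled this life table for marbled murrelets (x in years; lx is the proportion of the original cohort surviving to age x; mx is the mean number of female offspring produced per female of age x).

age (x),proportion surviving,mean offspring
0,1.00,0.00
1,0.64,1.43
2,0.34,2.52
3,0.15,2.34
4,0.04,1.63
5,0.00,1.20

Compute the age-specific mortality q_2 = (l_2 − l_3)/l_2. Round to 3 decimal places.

0.559

q_2 = (l_2 − l_3) / l_2 = (0.34 − 0.15) / 0.34
     = 0.19 / 0.34 = 0.558824… → 0.559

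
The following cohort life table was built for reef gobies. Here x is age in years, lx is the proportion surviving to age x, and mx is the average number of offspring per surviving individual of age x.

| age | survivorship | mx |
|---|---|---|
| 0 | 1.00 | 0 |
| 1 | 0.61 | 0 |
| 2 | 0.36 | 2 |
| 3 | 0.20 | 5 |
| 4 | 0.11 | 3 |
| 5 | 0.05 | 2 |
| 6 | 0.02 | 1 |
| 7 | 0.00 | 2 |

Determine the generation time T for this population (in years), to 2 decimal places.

lx·mx: 0, 0, 0.72, 1, 0.33, 0.1, 0.02, 0 → R0 = 2.17
x·lx·mx: 0, 0, 1.44, 3, 1.32, 0.5, 0.12, 0 → Σ = 6.38
T = 6.38 / 2.17 = 2.940092… → 2.94

2.94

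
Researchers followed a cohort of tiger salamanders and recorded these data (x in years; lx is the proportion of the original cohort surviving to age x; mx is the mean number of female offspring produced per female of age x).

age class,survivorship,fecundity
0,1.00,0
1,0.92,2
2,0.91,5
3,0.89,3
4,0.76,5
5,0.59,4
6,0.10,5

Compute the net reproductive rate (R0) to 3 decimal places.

lx·mx by age: 0, 1.84, 4.55, 2.67, 3.8, 2.36, 0.5
R0 = Σ lx·mx = 15.72 → 15.720

15.720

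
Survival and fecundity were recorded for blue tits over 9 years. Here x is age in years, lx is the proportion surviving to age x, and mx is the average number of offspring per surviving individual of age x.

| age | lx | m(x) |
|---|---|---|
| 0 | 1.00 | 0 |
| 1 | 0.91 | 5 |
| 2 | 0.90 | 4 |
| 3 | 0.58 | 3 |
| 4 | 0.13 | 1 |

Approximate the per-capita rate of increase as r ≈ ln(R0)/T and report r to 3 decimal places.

1.320

R0 = Σ lx·mx = 0 + 4.55 + 3.6 + 1.74 + 0.13 = 10.02
Σ x·lx·mx = 17.49; T = 17.49/10.02 = 1.74551…
r ≈ ln(R0)/T = ln(10.02)/1.74551… = 1.32029… → 1.320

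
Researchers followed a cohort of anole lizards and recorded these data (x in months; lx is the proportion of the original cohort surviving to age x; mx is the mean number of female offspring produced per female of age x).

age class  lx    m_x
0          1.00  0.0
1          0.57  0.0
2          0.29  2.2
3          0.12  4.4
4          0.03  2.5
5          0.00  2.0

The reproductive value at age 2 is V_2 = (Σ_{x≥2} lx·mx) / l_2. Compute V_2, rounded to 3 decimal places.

lx·mx for x ≥ 2: 0.638, 0.528, 0.075, 0 → sum = 1.241
V_2 = 1.241 / l_2 = 1.241 / 0.29 = 4.27931… → 4.279

4.279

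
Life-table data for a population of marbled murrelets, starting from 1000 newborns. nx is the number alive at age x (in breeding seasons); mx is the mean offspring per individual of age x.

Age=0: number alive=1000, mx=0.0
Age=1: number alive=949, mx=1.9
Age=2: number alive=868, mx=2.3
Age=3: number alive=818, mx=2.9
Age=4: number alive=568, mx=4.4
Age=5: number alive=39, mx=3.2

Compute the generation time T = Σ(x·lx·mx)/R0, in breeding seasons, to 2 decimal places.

2.68

lx = nx/n0 = nx/1000: 1, 0.949, 0.868, 0.818, 0.568, 0.039
lx·mx: 0, 1.8031, 1.9964, 2.3722, 2.4992, 0.1248 → R0 = 8.7957
x·lx·mx: 0, 1.8031, 3.9928, 7.1166, 9.9968, 0.624 → Σ = 23.5333
T = 23.5333 / 8.7957 = 2.675546… → 2.68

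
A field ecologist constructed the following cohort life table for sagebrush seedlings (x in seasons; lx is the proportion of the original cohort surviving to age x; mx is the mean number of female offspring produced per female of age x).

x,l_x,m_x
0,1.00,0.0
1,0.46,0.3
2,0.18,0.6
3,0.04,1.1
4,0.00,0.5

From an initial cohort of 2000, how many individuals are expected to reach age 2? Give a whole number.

360

Expected survivors = N0 · l_2 = 2000 × 0.18 = 360 → 360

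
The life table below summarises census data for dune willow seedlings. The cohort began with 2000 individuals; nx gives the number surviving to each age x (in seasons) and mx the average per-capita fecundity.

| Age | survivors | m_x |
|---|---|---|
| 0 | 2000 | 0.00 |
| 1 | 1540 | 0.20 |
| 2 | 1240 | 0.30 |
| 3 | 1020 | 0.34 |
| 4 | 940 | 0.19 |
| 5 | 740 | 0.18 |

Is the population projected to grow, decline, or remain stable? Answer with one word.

declining

lx = nx/n0 = nx/2000: 1, 0.77, 0.62, 0.51, 0.47, 0.37
R0 = Σ lx·mx = 0 + 0.154 + 0.186 + 0.1734 + 0.0893 + 0.0666 = 0.6693
R0 < 1, so the population is declining.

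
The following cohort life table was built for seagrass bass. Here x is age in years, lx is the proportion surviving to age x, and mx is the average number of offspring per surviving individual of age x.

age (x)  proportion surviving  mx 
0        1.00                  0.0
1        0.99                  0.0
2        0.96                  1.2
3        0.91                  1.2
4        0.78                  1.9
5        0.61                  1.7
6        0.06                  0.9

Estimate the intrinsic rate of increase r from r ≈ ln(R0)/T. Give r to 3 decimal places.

0.445

R0 = Σ lx·mx = 0 + 0 + 1.152 + 1.092 + 1.482 + 1.037 + 0.054 = 4.817
Σ x·lx·mx = 17.017; T = 17.017/4.817 = 3.5327…
r ≈ ln(R0)/T = ln(4.817)/3.5327… = 0.44503… → 0.445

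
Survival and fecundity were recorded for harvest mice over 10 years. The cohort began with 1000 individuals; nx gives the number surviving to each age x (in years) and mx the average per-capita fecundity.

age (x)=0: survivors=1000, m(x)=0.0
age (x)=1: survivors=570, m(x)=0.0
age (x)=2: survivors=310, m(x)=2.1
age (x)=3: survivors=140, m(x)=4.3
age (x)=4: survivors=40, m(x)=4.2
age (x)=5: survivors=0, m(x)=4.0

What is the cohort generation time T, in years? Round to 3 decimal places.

2.660

lx = nx/n0 = nx/1000: 1, 0.57, 0.31, 0.14, 0.04, 0
lx·mx: 0, 0, 0.651, 0.602, 0.168, 0 → R0 = 1.421
x·lx·mx: 0, 0, 1.302, 1.806, 0.672, 0 → Σ = 3.78
T = 3.78 / 1.421 = 2.660099… → 2.660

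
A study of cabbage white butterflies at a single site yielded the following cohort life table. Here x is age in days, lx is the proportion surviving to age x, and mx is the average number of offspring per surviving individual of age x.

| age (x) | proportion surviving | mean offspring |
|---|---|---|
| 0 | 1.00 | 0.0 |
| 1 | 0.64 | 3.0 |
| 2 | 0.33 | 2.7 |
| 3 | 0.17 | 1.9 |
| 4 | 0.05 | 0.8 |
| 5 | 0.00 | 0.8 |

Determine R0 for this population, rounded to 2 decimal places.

3.17

lx·mx by age: 0, 1.92, 0.891, 0.323, 0.04, 0
R0 = Σ lx·mx = 3.174 → 3.17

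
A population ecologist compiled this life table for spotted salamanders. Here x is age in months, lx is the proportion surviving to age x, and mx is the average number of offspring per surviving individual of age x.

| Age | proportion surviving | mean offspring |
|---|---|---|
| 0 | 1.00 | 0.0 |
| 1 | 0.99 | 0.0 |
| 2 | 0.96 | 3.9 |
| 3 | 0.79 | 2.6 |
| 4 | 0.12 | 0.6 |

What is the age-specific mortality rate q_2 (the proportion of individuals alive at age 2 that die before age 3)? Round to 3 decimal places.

0.177

q_2 = (l_2 − l_3) / l_2 = (0.96 − 0.79) / 0.96
     = 0.17 / 0.96 = 0.177083… → 0.177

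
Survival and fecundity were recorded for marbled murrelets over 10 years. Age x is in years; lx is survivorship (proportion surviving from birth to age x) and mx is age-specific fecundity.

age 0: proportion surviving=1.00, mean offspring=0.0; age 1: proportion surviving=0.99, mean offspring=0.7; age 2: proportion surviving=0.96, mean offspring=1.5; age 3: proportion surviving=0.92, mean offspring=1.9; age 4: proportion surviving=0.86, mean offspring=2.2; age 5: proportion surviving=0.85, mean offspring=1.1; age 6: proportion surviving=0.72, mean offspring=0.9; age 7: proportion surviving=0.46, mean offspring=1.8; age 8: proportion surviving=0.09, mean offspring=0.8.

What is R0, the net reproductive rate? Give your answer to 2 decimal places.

lx·mx by age: 0, 0.693, 1.44, 1.748, 1.892, 0.935, 0.648, 0.828, 0.072
R0 = Σ lx·mx = 8.256 → 8.26

8.26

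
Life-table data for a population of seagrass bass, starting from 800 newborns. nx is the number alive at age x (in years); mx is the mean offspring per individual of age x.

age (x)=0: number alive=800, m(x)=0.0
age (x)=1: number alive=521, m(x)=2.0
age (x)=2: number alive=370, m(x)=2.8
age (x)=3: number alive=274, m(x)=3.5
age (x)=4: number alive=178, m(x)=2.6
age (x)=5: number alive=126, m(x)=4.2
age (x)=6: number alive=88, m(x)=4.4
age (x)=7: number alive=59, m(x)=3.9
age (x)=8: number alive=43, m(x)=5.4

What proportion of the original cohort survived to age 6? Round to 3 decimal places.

l_6 = n_6/n_0 = 88/800 = 0.11 → 0.110

0.110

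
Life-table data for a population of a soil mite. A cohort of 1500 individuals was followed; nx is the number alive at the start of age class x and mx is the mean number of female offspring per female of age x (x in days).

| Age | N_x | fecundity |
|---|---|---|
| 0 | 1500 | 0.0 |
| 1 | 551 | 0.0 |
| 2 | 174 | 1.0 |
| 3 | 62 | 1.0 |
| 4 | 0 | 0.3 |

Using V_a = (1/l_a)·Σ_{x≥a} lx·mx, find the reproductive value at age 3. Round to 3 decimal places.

lx = nx/n0 = nx/1500: 1, 0.36733…, 0.116, 0.04133…, 0
lx·mx for x ≥ 3: 0.041333…, 0 → sum = 0.041333…
V_3 = 0.041333… / l_3 = 0.041333… / 0.041333… = 1 → 1.000

1.000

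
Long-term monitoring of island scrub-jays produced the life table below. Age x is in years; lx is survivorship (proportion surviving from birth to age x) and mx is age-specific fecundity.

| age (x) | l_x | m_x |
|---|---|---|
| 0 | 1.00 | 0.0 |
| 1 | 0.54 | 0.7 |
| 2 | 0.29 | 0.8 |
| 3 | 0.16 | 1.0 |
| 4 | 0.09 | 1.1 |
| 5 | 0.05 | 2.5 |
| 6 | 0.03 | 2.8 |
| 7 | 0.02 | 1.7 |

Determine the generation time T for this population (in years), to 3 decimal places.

2.774

lx·mx: 0, 0.378, 0.232, 0.16, 0.099, 0.125, 0.084, 0.034 → R0 = 1.112
x·lx·mx: 0, 0.378, 0.464, 0.48, 0.396, 0.625, 0.504, 0.238 → Σ = 3.085
T = 3.085 / 1.112 = 2.774281… → 2.774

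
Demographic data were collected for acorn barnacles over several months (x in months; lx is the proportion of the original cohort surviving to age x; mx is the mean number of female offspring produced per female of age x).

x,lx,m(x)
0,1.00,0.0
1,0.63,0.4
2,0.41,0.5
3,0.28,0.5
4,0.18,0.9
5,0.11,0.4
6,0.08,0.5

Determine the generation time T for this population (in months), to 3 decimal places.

lx·mx: 0, 0.252, 0.205, 0.14, 0.162, 0.044, 0.04 → R0 = 0.843
x·lx·mx: 0, 0.252, 0.41, 0.42, 0.648, 0.22, 0.24 → Σ = 2.19
T = 2.19 / 0.843 = 2.597865… → 2.598

2.598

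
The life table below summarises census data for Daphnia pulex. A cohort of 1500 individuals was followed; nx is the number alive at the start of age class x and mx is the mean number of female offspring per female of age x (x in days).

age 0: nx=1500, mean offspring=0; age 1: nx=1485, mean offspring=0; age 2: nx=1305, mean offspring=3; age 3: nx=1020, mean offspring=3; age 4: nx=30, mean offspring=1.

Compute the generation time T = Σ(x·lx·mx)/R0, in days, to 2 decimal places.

2.45

lx = nx/n0 = nx/1500: 1, 0.99, 0.87, 0.68, 0.02
lx·mx: 0, 0, 2.61, 2.04, 0.02 → R0 = 4.67
x·lx·mx: 0, 0, 5.22, 6.12, 0.08 → Σ = 11.42
T = 11.42 / 4.67 = 2.445396… → 2.45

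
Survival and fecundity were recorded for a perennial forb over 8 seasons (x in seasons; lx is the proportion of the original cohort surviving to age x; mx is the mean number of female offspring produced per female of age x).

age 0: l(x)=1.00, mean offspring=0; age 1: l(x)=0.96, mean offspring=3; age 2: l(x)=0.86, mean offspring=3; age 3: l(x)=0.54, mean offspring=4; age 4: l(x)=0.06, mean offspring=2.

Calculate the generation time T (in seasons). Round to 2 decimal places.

1.94

lx·mx: 0, 2.88, 2.58, 2.16, 0.12 → R0 = 7.74
x·lx·mx: 0, 2.88, 5.16, 6.48, 0.48 → Σ = 15
T = 15 / 7.74 = 1.937984… → 1.94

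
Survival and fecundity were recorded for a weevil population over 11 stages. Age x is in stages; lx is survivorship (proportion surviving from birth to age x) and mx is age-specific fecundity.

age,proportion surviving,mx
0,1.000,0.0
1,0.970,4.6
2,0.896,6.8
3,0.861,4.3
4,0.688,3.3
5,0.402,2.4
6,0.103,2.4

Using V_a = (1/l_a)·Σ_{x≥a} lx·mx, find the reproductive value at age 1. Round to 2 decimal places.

18.29

lx·mx for x ≥ 1: 4.462, 6.0928, 3.7023, 2.2704, 0.9648, 0.2472 → sum = 17.7395
V_1 = 17.7395 / l_1 = 17.7395 / 0.97 = 18.288144… → 18.29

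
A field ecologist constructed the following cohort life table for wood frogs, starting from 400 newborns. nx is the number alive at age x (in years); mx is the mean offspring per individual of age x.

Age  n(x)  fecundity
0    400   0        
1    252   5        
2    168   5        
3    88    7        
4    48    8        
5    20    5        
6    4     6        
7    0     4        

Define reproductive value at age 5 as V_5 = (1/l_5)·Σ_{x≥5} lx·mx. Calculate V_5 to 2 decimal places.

lx = nx/n0 = nx/400: 1, 0.63, 0.42, 0.22, 0.12, 0.05, 0.01, 0
lx·mx for x ≥ 5: 0.25, 0.06, 0 → sum = 0.31
V_5 = 0.31 / l_5 = 0.31 / 0.05 = 6.2 → 6.20

6.20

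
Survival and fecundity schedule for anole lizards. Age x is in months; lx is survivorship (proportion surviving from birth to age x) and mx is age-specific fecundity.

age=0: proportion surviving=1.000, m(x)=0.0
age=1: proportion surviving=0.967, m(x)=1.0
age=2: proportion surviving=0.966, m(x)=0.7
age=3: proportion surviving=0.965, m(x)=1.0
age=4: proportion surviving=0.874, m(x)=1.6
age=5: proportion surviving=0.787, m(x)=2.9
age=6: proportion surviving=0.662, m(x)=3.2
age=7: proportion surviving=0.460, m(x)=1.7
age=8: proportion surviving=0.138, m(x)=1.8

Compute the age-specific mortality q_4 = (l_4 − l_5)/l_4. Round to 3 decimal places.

q_4 = (l_4 − l_5) / l_4 = (0.874 − 0.787) / 0.874
     = 0.087 / 0.874 = 0.099542… → 0.100

0.100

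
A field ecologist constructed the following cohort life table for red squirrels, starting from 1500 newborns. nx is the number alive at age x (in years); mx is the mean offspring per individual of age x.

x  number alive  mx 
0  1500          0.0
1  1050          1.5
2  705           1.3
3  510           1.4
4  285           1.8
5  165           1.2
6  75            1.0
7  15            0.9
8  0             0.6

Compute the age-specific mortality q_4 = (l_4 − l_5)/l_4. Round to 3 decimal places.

lx = nx/n0 = nx/1500: 1, 0.7, 0.47, 0.34, 0.19, 0.11, 0.05, 0.01, 0
q_4 = (l_4 − l_5) / l_4 = (0.19 − 0.11) / 0.19
     = 0.08 / 0.19 = 0.421053… → 0.421

0.421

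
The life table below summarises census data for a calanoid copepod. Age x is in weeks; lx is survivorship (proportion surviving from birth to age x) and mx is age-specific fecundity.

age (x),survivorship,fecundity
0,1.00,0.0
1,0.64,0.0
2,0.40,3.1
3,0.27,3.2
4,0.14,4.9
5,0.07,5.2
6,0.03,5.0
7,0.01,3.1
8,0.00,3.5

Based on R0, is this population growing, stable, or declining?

growing

R0 = Σ lx·mx = 0 + 0 + 1.24 + 0.864 + 0.686 + 0.364 + 0.15 + 0.031 + 0 = 3.335
R0 > 1, so the population is growing.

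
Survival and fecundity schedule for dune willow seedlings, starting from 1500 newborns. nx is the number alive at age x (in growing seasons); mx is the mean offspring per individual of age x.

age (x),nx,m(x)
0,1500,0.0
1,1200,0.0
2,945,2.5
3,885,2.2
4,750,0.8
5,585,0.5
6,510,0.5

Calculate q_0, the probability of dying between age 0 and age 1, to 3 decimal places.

0.200

lx = nx/n0 = nx/1500: 1, 0.8, 0.63, 0.59, 0.5, 0.39, 0.34
q_0 = (l_0 − l_1) / l_0 = (1 − 0.8) / 1
     = 0.2 / 1 = 0.2 → 0.200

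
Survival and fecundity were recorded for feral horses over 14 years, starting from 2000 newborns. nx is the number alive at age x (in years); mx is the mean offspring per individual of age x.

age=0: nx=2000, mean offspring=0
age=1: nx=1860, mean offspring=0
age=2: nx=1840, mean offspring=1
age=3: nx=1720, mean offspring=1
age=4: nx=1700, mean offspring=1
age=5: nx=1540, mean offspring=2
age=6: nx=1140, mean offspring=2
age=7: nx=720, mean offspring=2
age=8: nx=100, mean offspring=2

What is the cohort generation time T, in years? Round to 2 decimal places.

4.60

lx = nx/n0 = nx/2000: 1, 0.93, 0.92, 0.86, 0.85, 0.77, 0.57, 0.36, 0.05
lx·mx: 0, 0, 0.92, 0.86, 0.85, 1.54, 1.14, 0.72, 0.1 → R0 = 6.13
x·lx·mx: 0, 0, 1.84, 2.58, 3.4, 7.7, 6.84, 5.04, 0.8 → Σ = 28.2
T = 28.2 / 6.13 = 4.600326… → 4.60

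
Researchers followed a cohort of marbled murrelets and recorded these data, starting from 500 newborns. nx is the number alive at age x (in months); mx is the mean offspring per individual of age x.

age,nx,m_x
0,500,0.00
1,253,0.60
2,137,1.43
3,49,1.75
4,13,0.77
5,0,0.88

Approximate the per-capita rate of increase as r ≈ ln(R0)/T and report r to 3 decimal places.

lx = nx/n0 = nx/500: 1, 0.506, 0.274, 0.098, 0.026, 0
R0 = Σ lx·mx = 0 + 0.3036 + 0.39182 + 0.1715 + 0.02002 + 0 = 0.88694
Σ x·lx·mx = 1.68182; T = 1.68182/0.88694 = 1.8962…
r ≈ ln(R0)/T = ln(0.88694)/1.8962… = -0.06327… → -0.063

-0.063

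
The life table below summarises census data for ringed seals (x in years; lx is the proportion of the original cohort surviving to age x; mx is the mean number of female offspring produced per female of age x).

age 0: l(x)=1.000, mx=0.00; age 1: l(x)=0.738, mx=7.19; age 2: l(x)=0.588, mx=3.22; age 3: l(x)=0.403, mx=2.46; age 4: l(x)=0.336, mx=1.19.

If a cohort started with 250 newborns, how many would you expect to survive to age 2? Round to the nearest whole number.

Expected survivors = N0 · l_2 = 250 × 0.588 = 147 → 147

147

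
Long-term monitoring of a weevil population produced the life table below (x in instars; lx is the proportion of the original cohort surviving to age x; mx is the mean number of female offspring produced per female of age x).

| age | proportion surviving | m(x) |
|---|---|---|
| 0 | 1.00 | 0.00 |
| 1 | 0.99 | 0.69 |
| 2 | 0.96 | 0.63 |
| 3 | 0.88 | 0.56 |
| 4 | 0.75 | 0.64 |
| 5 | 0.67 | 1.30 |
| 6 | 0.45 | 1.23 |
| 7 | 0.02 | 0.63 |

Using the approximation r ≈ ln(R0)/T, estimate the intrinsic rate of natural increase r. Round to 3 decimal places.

0.370

R0 = Σ lx·mx = 0 + 0.6831 + 0.6048 + 0.4928 + 0.48 + 0.871 + 0.5535 + 0.0126 = 3.6978
Σ x·lx·mx = 13.0553; T = 13.0553/3.6978 = 3.53056…
r ≈ ln(R0)/T = ln(3.6978)/3.53056… = 0.37041… → 0.370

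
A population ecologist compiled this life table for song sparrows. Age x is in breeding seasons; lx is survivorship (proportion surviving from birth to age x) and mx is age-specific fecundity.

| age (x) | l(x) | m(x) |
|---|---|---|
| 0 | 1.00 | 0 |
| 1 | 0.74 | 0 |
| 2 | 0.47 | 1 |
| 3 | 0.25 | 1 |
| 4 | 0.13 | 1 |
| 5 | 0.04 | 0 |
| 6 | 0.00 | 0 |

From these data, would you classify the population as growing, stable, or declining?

declining

R0 = Σ lx·mx = 0 + 0 + 0.47 + 0.25 + 0.13 + 0 + 0 = 0.85
R0 < 1, so the population is declining.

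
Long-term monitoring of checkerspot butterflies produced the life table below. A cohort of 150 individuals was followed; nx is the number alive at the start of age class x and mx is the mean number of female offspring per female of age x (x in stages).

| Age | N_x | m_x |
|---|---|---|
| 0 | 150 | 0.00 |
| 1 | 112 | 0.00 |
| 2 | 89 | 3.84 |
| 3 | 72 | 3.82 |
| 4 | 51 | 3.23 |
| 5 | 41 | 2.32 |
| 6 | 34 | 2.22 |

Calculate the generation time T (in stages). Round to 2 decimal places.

lx = nx/n0 = nx/150: 1, 0.74667…, 0.59333…, 0.48, 0.34, 0.27333…, 0.22667…
lx·mx: 0, 0, 2.2784…, 1.8336, 1.0982, 0.634133…, 0.5032… → R0 = 6.347533…
x·lx·mx: 0, 0, 4.5568…, 5.5008, 4.3928, 3.170667…, 3.0192… → Σ = 20.640267…
T = 20.640267… / 6.347533… = 3.251699… → 3.25

3.25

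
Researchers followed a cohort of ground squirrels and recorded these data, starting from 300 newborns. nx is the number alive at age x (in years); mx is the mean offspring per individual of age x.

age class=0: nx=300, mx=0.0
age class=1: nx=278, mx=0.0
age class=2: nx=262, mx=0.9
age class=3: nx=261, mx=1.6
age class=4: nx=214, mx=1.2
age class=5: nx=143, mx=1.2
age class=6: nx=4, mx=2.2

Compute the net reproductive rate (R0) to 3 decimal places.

3.635

lx = nx/n0 = nx/300: 1, 0.92667…, 0.87333…, 0.87, 0.71333…, 0.47667…, 0.01333…
lx·mx by age: 0, 0, 0.786…, 1.392, 0.856…, 0.572…, 0.029333…
R0 = Σ lx·mx = 3.635333… → 3.635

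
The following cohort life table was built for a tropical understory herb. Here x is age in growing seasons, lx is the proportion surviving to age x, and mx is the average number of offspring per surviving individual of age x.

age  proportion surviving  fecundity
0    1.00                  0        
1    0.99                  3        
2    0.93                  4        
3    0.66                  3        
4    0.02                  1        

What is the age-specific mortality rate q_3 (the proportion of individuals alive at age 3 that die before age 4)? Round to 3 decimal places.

q_3 = (l_3 − l_4) / l_3 = (0.66 − 0.02) / 0.66
     = 0.64 / 0.66 = 0.969697… → 0.970

0.970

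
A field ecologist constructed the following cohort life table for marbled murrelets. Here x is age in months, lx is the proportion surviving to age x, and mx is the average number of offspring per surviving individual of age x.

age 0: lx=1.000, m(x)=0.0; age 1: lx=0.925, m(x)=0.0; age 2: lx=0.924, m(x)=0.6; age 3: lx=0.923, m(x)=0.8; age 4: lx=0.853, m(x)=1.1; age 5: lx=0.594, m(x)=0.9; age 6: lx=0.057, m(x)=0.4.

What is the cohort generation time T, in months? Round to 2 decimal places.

3.55

lx·mx: 0, 0, 0.5544, 0.7384, 0.9383, 0.5346, 0.0228 → R0 = 2.7885
x·lx·mx: 0, 0, 1.1088, 2.2152, 3.7532, 2.673, 0.1368 → Σ = 9.887
T = 9.887 / 2.7885 = 3.545634… → 3.55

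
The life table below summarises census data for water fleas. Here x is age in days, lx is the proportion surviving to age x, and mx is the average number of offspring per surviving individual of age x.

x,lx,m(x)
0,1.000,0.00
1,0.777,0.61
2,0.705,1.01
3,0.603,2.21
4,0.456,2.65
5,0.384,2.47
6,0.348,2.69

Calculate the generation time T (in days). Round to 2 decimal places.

3.76

lx·mx: 0, 0.47397, 0.71205, 1.33263, 1.2084, 0.94848, 0.93612 → R0 = 5.61165
x·lx·mx: 0, 0.47397, 1.4241, 3.99789, 4.8336, 4.7424, 5.61672 → Σ = 21.08868
T = 21.08868 / 5.61165 = 3.758018… → 3.76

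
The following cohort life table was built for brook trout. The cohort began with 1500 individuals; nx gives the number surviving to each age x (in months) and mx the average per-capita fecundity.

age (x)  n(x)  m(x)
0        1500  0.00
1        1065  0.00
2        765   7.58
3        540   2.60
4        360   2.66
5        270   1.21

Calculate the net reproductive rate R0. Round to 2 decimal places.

lx = nx/n0 = nx/1500: 1, 0.71, 0.51, 0.36, 0.24, 0.18
lx·mx by age: 0, 0, 3.8658, 0.936, 0.6384, 0.2178
R0 = Σ lx·mx = 5.658 → 5.66

5.66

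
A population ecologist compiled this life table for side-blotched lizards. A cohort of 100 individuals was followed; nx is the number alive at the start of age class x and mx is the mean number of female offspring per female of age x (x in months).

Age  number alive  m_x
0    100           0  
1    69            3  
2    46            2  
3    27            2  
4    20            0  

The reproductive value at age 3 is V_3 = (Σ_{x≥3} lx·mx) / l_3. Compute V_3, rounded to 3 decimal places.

2.000

lx = nx/n0 = nx/100: 1, 0.69, 0.46, 0.27, 0.2
lx·mx for x ≥ 3: 0.54, 0 → sum = 0.54
V_3 = 0.54 / l_3 = 0.54 / 0.27 = 2 → 2.000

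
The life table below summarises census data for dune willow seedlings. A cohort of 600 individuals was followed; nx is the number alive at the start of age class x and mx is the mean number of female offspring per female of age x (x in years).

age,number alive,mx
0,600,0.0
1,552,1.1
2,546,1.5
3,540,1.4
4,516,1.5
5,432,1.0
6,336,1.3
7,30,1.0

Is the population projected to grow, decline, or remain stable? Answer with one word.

growing

lx = nx/n0 = nx/600: 1, 0.92, 0.91, 0.9, 0.86, 0.72, 0.56, 0.05
R0 = Σ lx·mx = 0 + 1.012 + 1.365 + 1.26 + 1.29 + 0.72 + 0.728 + 0.05 = 6.425
R0 > 1, so the population is growing.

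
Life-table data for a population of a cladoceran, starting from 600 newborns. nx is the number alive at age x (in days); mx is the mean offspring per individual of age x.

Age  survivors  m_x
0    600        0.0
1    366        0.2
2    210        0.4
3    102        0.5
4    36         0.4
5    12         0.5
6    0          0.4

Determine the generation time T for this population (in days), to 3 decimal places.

2.108

lx = nx/n0 = nx/600: 1, 0.61, 0.35, 0.17, 0.06, 0.02, 0
lx·mx: 0, 0.122, 0.14, 0.085, 0.024, 0.01, 0 → R0 = 0.381
x·lx·mx: 0, 0.122, 0.28, 0.255, 0.096, 0.05, 0 → Σ = 0.803
T = 0.803 / 0.381 = 2.107612… → 2.108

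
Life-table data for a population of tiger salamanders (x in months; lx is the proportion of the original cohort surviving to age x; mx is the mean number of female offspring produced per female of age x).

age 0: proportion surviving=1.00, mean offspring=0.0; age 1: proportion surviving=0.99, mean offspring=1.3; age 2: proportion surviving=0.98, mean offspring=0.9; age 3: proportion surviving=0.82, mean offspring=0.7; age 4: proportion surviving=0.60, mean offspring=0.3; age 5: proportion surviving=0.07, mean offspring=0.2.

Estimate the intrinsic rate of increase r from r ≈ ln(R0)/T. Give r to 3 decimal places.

0.569

R0 = Σ lx·mx = 0 + 1.287 + 0.882 + 0.574 + 0.18 + 0.014 = 2.937
Σ x·lx·mx = 5.563; T = 5.563/2.937 = 1.89411…
r ≈ ln(R0)/T = ln(2.937)/1.89411… = 0.56881… → 0.569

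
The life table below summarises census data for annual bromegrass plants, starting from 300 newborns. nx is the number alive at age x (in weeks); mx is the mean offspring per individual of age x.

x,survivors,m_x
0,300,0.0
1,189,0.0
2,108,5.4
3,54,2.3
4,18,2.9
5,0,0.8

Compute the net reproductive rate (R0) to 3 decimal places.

2.532

lx = nx/n0 = nx/300: 1, 0.63, 0.36, 0.18, 0.06, 0
lx·mx by age: 0, 0, 1.944, 0.414, 0.174, 0
R0 = Σ lx·mx = 2.532 → 2.532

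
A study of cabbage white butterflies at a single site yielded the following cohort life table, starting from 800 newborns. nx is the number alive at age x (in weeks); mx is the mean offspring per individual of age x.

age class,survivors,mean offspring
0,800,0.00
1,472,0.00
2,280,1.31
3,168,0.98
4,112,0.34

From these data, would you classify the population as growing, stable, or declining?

declining

lx = nx/n0 = nx/800: 1, 0.59, 0.35, 0.21, 0.14
R0 = Σ lx·mx = 0 + 0 + 0.4585 + 0.2058 + 0.0476 = 0.7119
R0 < 1, so the population is declining.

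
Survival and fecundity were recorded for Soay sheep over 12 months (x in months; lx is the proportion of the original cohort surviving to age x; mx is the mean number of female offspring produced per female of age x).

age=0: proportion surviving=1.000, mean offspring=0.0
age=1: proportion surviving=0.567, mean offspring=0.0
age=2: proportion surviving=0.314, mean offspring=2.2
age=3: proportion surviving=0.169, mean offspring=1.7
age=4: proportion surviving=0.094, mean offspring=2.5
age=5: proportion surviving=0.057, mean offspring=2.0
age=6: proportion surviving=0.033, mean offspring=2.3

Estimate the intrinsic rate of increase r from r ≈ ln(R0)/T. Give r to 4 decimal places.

0.1129

R0 = Σ lx·mx = 0 + 0 + 0.6908 + 0.2873 + 0.235 + 0.114 + 0.0759 = 1.403
Σ x·lx·mx = 4.2089; T = 4.2089/1.403 = 2.99993…
r ≈ ln(R0)/T = ln(1.403)/2.99993… = 0.112874… → 0.1129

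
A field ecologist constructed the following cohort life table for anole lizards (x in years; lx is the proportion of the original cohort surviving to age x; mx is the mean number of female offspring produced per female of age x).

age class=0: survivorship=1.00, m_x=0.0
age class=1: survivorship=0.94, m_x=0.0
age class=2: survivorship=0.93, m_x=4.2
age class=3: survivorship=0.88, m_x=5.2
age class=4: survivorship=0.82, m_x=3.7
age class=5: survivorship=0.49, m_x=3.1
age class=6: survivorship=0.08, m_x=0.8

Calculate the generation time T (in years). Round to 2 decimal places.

3.18

lx·mx: 0, 0, 3.906, 4.576, 3.034, 1.519, 0.064 → R0 = 13.099
x·lx·mx: 0, 0, 7.812, 13.728, 12.136, 7.595, 0.384 → Σ = 41.655
T = 41.655 / 13.099 = 3.180014… → 3.18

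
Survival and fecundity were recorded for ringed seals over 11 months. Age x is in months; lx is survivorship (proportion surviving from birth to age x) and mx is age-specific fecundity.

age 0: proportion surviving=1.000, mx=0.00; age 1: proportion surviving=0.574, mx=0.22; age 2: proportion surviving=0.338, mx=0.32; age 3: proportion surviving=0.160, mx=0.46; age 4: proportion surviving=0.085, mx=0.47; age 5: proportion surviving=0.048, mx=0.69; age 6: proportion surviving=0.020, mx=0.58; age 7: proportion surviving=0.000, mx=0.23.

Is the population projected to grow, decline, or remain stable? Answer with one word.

R0 = Σ lx·mx = 0 + 0.12628 + 0.10816 + 0.0736 + 0.03995 + 0.03312 + 0.0116 + 0 = 0.39271
R0 < 1, so the population is declining.

declining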